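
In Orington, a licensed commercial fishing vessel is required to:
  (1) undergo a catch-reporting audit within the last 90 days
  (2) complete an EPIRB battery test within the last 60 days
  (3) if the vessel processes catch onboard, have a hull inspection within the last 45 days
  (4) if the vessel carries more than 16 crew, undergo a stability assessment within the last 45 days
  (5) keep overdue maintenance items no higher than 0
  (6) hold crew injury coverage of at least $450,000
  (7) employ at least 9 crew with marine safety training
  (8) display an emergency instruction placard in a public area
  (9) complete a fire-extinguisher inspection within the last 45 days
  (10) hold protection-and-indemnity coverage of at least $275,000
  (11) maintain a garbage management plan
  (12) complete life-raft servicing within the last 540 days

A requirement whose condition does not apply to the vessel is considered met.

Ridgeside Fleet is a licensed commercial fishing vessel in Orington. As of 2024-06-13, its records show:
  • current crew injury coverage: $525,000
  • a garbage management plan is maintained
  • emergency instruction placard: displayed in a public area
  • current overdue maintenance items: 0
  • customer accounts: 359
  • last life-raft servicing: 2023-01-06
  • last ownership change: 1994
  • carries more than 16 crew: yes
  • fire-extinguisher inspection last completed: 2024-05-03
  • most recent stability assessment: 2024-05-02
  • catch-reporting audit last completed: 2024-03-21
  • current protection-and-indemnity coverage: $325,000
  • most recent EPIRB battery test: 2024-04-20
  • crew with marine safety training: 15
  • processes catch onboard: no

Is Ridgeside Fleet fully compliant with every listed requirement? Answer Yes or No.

1. catch-reporting audit 84 days ago vs limit 90 → met
2. EPIRB battery test 54 days ago vs limit 60 → met
3. condition 'processes catch onboard' does not hold → requirement n/a → met
4. condition 'carries more than 16 crew' holds; stability assessment 42 days ago vs limit 45 → met
5. overdue maintenance items 0 ≤ 0 → met
6. crew injury coverage $525,000 ≥ $450,000 → met
7. crew with marine safety training 15 ≥ 9 → met
8. emergency instruction placard present → met
9. fire-extinguisher inspection 41 days ago vs limit 45 → met
10. protection-and-indemnity coverage $325,000 ≥ $275,000 → met
11. garbage management plan present → met
12. life-raft servicing 524 days ago vs limit 540 → met
All met.

Yes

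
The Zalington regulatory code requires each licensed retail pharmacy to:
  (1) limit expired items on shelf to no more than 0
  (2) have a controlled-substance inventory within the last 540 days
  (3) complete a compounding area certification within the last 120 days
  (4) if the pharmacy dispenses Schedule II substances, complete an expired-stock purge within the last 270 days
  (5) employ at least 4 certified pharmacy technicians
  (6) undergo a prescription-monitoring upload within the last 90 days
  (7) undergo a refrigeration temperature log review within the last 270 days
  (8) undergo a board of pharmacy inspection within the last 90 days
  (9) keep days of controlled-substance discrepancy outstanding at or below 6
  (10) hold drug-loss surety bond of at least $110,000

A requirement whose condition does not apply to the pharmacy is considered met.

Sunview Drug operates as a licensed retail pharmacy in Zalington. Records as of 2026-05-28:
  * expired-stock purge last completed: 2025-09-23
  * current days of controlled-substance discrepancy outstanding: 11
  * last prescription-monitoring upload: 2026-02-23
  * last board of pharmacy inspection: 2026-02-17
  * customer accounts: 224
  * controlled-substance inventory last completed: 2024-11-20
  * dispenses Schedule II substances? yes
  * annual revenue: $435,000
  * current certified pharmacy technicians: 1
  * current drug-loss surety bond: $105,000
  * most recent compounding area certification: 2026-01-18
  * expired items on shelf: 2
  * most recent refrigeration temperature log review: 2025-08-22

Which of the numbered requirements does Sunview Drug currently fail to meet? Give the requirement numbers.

1. expired items on shelf 2 > 0 → not met
2. controlled-substance inventory 554 days ago vs limit 540 → not met
3. compounding area certification 130 days ago vs limit 120 → not met
4. condition 'dispenses Schedule II substances' holds; expired-stock purge 247 days ago vs limit 270 → met
5. certified pharmacy technicians 1 < 4 → not met
6. prescription-monitoring upload 94 days ago vs limit 90 → not met
7. refrigeration temperature log review 279 days ago vs limit 270 → not met
8. board of pharmacy inspection 100 days ago vs limit 90 → not met
9. days of controlled-substance discrepancy outstanding 11 > 6 → not met
10. drug-loss surety bond $105,000 < $110,000 → not met
Not met: 1, 2, 3, 5, 6, 7, 8, 9, 10

1, 2, 3, 5, 6, 7, 8, 9, 10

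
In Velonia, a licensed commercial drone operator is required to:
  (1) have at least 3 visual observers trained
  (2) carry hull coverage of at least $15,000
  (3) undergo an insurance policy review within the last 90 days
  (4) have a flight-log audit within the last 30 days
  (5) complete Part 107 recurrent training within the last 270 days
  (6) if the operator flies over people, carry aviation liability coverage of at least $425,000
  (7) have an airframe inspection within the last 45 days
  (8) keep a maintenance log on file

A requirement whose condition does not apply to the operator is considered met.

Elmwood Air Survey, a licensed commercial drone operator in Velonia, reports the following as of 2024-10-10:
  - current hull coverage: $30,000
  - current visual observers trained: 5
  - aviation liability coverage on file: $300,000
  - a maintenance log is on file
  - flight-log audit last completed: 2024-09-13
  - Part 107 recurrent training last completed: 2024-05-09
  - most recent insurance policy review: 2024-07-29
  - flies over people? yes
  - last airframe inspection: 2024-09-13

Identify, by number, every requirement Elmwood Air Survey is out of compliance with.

6

1. visual observers trained 5 ≥ 3 → met
2. hull coverage $30,000 ≥ $15,000 → met
3. insurance policy review 73 days ago vs limit 90 → met
4. flight-log audit 27 days ago vs limit 30 → met
5. Part 107 recurrent training 154 days ago vs limit 270 → met
6. condition 'flies over people' holds; aviation liability coverage $300,000 < $425,000 → not met
7. airframe inspection 27 days ago vs limit 45 → met
8. maintenance log present → met
Not met: 6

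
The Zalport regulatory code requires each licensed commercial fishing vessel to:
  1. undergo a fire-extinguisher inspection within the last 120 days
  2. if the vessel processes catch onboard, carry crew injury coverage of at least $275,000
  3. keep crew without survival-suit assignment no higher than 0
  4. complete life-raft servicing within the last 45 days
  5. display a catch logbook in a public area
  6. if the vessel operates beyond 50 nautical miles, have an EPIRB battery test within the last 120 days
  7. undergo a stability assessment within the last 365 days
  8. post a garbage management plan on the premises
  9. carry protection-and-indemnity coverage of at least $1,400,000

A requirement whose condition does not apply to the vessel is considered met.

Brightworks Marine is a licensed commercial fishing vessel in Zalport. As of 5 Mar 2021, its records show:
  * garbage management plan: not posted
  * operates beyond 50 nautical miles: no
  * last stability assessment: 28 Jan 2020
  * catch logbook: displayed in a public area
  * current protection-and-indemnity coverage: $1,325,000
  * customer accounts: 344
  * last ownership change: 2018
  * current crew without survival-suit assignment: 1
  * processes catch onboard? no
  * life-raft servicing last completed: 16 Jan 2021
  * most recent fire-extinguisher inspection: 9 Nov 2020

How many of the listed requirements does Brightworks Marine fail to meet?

1. fire-extinguisher inspection 116 days ago vs limit 120 → met
2. condition 'processes catch onboard' does not hold → requirement n/a → met
3. crew without survival-suit assignment 1 > 0 → not met
4. life-raft servicing 48 days ago vs limit 45 → not met
5. catch logbook present → met
6. condition 'operates beyond 50 nautical miles' does not hold → requirement n/a → met
7. stability assessment 402 days ago vs limit 365 → not met
8. garbage management plan absent → not met
9. protection-and-indemnity coverage $1,325,000 < $1,400,000 → not met
Not met: 5 of 9

5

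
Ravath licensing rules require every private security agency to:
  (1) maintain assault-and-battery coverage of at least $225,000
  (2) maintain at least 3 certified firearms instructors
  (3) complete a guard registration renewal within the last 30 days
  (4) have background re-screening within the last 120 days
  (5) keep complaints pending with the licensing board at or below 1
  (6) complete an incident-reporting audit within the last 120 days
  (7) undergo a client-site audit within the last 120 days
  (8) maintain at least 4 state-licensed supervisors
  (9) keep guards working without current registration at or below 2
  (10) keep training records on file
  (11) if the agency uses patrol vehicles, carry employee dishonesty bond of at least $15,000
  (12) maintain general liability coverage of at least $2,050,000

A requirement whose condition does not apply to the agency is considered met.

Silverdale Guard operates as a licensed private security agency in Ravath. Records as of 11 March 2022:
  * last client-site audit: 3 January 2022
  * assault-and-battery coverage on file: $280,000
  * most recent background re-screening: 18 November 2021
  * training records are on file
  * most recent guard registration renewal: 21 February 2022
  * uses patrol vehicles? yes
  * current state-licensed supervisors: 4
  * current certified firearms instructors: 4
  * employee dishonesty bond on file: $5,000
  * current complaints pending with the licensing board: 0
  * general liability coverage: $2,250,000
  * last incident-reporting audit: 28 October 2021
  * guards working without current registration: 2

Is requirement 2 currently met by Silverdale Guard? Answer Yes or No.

2. certified firearms instructors 4 ≥ 3 → met

Yes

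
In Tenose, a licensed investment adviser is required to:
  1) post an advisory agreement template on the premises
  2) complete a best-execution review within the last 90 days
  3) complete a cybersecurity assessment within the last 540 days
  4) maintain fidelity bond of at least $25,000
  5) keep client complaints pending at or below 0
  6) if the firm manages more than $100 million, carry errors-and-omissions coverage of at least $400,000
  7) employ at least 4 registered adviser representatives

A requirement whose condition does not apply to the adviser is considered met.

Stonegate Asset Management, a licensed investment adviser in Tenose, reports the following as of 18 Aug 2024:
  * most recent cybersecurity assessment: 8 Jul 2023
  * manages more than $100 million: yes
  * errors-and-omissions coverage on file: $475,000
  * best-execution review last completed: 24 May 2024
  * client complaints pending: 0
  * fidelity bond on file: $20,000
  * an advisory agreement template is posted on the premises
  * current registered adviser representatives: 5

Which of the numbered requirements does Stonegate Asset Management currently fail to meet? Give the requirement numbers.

4

1. advisory agreement template present → met
2. best-execution review 86 days ago vs limit 90 → met
3. cybersecurity assessment 407 days ago vs limit 540 → met
4. fidelity bond $20,000 < $25,000 → not met
5. client complaints pending 0 ≤ 0 → met
6. condition 'manages more than $100 million' holds; errors-and-omissions coverage $475,000 ≥ $400,000 → met
7. registered adviser representatives 5 ≥ 4 → met
Not met: 4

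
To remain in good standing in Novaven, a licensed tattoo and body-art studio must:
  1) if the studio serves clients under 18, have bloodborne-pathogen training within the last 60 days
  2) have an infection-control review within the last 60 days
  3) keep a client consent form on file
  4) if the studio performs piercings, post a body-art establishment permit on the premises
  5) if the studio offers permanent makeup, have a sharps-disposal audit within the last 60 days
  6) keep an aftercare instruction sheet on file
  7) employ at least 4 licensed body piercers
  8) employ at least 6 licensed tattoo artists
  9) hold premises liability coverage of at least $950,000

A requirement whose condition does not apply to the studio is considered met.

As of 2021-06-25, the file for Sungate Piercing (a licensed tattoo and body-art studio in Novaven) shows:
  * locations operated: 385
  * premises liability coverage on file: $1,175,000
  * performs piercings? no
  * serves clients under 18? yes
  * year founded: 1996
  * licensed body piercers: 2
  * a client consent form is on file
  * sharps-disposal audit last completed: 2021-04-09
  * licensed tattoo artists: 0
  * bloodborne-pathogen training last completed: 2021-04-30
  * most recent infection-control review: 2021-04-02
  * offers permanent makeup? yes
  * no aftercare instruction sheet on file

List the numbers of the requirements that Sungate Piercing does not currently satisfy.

2, 5, 6, 7, 8

1. condition 'serves clients under 18' holds; bloodborne-pathogen training 56 days ago vs limit 60 → met
2. infection-control review 84 days ago vs limit 60 → not met
3. client consent form present → met
4. condition 'performs piercings' does not hold → requirement n/a → met
5. condition 'offers permanent makeup' holds; sharps-disposal audit 77 days ago vs limit 60 → not met
6. aftercare instruction sheet absent → not met
7. licensed body piercers 2 < 4 → not met
8. licensed tattoo artists 0 < 6 → not met
9. premises liability coverage $1,175,000 ≥ $950,000 → met
Not met: 2, 5, 6, 7, 8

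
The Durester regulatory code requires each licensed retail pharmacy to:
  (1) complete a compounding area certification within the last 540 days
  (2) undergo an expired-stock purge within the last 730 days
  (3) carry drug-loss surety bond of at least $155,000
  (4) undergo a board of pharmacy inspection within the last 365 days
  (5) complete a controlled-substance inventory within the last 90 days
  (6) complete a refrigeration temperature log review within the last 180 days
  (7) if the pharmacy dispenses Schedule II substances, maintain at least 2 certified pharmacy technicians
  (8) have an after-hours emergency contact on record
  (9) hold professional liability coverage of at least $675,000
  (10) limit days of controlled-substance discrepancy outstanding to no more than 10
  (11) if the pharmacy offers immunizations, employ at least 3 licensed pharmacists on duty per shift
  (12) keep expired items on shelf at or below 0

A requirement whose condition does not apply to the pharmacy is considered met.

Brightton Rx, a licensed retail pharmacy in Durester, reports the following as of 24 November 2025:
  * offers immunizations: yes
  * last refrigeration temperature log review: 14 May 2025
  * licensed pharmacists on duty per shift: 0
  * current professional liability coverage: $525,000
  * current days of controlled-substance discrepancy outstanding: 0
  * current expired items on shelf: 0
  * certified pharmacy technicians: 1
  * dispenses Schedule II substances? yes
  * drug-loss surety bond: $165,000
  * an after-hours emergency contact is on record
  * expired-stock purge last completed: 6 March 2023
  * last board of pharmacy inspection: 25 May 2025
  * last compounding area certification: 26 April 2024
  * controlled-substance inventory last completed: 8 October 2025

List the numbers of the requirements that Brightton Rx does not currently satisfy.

1, 2, 6, 7, 9, 11

1. compounding area certification 577 days ago vs limit 540 → not met
2. expired-stock purge 994 days ago vs limit 730 → not met
3. drug-loss surety bond $165,000 ≥ $155,000 → met
4. board of pharmacy inspection 183 days ago vs limit 365 → met
5. controlled-substance inventory 47 days ago vs limit 90 → met
6. refrigeration temperature log review 194 days ago vs limit 180 → not met
7. condition 'dispenses Schedule II substances' holds; certified pharmacy technicians 1 < 2 → not met
8. after-hours emergency contact present → met
9. professional liability coverage $525,000 < $675,000 → not met
10. days of controlled-substance discrepancy outstanding 0 ≤ 10 → met
11. condition 'offers immunizations' holds; licensed pharmacists on duty per shift 0 < 3 → not met
12. expired items on shelf 0 ≤ 0 → met
Not met: 1, 2, 6, 7, 9, 11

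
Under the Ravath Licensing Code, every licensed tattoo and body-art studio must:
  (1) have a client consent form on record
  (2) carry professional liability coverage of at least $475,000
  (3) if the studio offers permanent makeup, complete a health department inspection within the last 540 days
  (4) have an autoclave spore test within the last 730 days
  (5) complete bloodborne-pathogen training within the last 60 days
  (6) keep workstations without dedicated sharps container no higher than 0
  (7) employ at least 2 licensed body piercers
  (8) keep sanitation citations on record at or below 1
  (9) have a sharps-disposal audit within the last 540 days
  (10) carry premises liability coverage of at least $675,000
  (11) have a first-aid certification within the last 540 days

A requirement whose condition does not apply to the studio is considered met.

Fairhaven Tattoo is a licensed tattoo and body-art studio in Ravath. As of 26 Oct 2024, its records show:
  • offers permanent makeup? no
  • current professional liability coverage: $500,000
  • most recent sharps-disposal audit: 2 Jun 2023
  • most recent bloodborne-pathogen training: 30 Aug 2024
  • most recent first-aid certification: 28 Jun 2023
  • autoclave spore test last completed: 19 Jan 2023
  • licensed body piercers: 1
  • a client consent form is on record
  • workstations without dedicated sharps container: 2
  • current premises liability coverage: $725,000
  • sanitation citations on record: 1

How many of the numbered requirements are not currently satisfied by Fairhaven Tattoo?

1. client consent form present → met
2. professional liability coverage $500,000 ≥ $475,000 → met
3. condition 'offers permanent makeup' does not hold → requirement n/a → met
4. autoclave spore test 646 days ago vs limit 730 → met
5. bloodborne-pathogen training 57 days ago vs limit 60 → met
6. workstations without dedicated sharps container 2 > 0 → not met
7. licensed body piercers 1 < 2 → not met
8. sanitation citations on record 1 ≤ 1 → met
9. sharps-disposal audit 512 days ago vs limit 540 → met
10. premises liability coverage $725,000 ≥ $675,000 → met
11. first-aid certification 486 days ago vs limit 540 → met
Not met: 2 of 11

2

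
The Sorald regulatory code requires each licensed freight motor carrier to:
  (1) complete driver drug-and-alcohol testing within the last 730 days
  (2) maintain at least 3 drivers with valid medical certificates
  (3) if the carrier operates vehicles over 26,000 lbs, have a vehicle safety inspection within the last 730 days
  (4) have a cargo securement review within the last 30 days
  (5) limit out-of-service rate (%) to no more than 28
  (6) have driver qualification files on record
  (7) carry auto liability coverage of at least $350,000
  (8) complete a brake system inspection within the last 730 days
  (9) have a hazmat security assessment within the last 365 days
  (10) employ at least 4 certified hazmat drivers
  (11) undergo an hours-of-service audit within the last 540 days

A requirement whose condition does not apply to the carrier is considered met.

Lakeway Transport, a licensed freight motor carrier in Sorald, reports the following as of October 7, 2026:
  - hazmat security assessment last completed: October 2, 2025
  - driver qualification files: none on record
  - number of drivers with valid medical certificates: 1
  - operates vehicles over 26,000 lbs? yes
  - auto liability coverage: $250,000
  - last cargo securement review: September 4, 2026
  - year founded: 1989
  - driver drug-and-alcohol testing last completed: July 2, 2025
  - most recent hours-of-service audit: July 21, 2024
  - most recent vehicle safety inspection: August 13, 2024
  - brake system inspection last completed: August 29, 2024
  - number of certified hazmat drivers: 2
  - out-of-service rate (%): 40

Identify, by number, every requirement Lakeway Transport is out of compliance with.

2, 3, 4, 5, 6, 7, 8, 9, 10, 11

1. driver drug-and-alcohol testing 462 days ago vs limit 730 → met
2. drivers with valid medical certificates 1 < 3 → not met
3. condition 'operates vehicles over 26,000 lbs' holds; vehicle safety inspection 785 days ago vs limit 730 → not met
4. cargo securement review 33 days ago vs limit 30 → not met
5. out-of-service rate (%) 40 > 28 → not met
6. driver qualification files absent → not met
7. auto liability coverage $250,000 < $350,000 → not met
8. brake system inspection 769 days ago vs limit 730 → not met
9. hazmat security assessment 370 days ago vs limit 365 → not met
10. certified hazmat drivers 2 < 4 → not met
11. hours-of-service audit 808 days ago vs limit 540 → not met
Not met: 2, 3, 4, 5, 6, 7, 8, 9, 10, 11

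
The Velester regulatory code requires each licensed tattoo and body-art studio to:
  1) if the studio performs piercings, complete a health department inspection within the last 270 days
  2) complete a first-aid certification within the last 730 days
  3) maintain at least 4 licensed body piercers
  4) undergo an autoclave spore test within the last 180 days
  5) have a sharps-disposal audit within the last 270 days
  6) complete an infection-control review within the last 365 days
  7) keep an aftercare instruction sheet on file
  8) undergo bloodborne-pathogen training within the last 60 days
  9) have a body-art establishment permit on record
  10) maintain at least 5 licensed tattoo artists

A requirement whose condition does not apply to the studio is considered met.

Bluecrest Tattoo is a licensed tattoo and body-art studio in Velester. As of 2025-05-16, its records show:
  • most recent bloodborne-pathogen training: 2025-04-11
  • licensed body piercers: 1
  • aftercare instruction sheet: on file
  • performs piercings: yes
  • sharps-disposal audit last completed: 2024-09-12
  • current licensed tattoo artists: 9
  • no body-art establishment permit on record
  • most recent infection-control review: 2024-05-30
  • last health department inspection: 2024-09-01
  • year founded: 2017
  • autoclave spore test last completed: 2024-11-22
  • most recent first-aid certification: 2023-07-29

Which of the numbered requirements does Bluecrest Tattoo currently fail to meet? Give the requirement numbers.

1. condition 'performs piercings' holds; health department inspection 257 days ago vs limit 270 → met
2. first-aid certification 657 days ago vs limit 730 → met
3. licensed body piercers 1 < 4 → not met
4. autoclave spore test 175 days ago vs limit 180 → met
5. sharps-disposal audit 246 days ago vs limit 270 → met
6. infection-control review 351 days ago vs limit 365 → met
7. aftercare instruction sheet present → met
8. bloodborne-pathogen training 35 days ago vs limit 60 → met
9. body-art establishment permit absent → not met
10. licensed tattoo artists 9 ≥ 5 → met
Not met: 3, 9

3, 9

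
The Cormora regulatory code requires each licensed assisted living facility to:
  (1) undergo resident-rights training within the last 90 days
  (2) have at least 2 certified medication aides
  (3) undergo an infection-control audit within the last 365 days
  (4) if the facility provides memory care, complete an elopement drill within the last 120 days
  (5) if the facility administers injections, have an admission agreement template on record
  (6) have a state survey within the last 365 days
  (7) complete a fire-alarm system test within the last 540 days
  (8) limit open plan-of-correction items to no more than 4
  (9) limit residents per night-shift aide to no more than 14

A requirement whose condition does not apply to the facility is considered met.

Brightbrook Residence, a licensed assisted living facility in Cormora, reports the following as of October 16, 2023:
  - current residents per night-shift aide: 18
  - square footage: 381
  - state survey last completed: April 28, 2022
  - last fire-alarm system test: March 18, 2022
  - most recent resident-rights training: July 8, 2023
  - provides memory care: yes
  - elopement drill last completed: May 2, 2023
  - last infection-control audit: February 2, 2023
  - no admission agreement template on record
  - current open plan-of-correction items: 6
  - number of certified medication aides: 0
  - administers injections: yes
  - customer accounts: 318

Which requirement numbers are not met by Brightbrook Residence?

1. resident-rights training 100 days ago vs limit 90 → not met
2. certified medication aides 0 < 2 → not met
3. infection-control audit 256 days ago vs limit 365 → met
4. condition 'provides memory care' holds; elopement drill 167 days ago vs limit 120 → not met
5. condition 'administers injections' holds; admission agreement template absent → not met
6. state survey 536 days ago vs limit 365 → not met
7. fire-alarm system test 577 days ago vs limit 540 → not met
8. open plan-of-correction items 6 > 4 → not met
9. residents per night-shift aide 18 > 14 → not met
Not met: 1, 2, 4, 5, 6, 7, 8, 9

1, 2, 4, 5, 6, 7, 8, 9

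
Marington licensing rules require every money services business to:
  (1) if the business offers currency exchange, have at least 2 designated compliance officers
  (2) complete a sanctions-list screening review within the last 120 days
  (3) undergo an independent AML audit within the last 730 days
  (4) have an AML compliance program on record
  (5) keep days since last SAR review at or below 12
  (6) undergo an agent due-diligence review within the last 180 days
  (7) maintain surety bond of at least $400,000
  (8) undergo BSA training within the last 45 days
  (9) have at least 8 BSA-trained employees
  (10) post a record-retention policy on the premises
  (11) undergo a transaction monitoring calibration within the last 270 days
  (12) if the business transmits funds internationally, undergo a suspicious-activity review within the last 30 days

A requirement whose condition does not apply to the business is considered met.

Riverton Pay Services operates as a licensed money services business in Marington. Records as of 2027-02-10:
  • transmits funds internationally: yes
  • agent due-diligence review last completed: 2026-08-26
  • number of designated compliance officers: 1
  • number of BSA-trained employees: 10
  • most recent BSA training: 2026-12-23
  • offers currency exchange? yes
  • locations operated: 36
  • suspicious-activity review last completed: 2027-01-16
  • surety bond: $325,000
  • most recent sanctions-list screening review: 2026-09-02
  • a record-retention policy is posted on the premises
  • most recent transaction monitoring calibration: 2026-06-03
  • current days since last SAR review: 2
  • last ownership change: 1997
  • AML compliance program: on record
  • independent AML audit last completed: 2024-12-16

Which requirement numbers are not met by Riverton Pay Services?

1, 2, 3, 7, 8

1. condition 'offers currency exchange' holds; designated compliance officers 1 < 2 → not met
2. sanctions-list screening review 161 days ago vs limit 120 → not met
3. independent AML audit 786 days ago vs limit 730 → not met
4. AML compliance program present → met
5. days since last SAR review 2 ≤ 12 → met
6. agent due-diligence review 168 days ago vs limit 180 → met
7. surety bond $325,000 < $400,000 → not met
8. BSA training 49 days ago vs limit 45 → not met
9. BSA-trained employees 10 ≥ 8 → met
10. record-retention policy present → met
11. transaction monitoring calibration 252 days ago vs limit 270 → met
12. condition 'transmits funds internationally' holds; suspicious-activity review 25 days ago vs limit 30 → met
Not met: 1, 2, 3, 7, 8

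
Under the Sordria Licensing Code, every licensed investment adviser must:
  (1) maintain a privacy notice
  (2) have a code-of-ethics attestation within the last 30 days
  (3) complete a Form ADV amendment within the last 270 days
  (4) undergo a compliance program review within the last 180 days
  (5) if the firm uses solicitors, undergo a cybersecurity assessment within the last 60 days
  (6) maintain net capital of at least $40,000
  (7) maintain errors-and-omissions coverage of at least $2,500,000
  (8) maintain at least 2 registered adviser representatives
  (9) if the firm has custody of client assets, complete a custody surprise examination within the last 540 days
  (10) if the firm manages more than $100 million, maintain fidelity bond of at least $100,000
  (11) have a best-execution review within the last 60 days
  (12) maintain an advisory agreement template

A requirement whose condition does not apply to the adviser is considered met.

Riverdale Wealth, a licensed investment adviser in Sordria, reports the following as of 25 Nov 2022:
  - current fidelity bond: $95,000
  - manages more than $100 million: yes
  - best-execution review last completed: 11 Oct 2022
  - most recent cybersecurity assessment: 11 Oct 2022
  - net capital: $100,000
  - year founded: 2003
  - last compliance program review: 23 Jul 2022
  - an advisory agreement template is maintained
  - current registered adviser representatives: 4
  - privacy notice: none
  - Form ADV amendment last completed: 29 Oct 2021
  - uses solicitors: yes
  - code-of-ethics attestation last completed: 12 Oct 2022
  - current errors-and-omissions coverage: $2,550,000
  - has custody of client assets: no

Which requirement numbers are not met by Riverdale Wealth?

1, 2, 3, 10

1. privacy notice absent → not met
2. code-of-ethics attestation 44 days ago vs limit 30 → not met
3. Form ADV amendment 392 days ago vs limit 270 → not met
4. compliance program review 125 days ago vs limit 180 → met
5. condition 'uses solicitors' holds; cybersecurity assessment 45 days ago vs limit 60 → met
6. net capital $100,000 ≥ $40,000 → met
7. errors-and-omissions coverage $2,550,000 ≥ $2,500,000 → met
8. registered adviser representatives 4 ≥ 2 → met
9. condition 'has custody of client assets' does not hold → requirement n/a → met
10. condition 'manages more than $100 million' holds; fidelity bond $95,000 < $100,000 → not met
11. best-execution review 45 days ago vs limit 60 → met
12. advisory agreement template present → met
Not met: 1, 2, 3, 10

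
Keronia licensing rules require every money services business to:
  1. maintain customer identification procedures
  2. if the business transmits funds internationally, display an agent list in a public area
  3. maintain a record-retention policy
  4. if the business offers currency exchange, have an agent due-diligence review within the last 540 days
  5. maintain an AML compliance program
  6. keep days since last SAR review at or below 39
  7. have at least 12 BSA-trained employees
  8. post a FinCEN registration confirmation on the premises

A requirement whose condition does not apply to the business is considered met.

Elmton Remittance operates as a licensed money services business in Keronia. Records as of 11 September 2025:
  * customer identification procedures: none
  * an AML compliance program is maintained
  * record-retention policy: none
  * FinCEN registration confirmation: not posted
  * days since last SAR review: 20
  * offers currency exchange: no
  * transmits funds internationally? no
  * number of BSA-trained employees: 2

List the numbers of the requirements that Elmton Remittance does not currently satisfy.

1. customer identification procedures absent → not met
2. condition 'transmits funds internationally' does not hold → requirement n/a → met
3. record-retention policy absent → not met
4. condition 'offers currency exchange' does not hold → requirement n/a → met
5. AML compliance program present → met
6. days since last SAR review 20 ≤ 39 → met
7. BSA-trained employees 2 < 12 → not met
8. FinCEN registration confirmation absent → not met
Not met: 1, 3, 7, 8

1, 3, 7, 8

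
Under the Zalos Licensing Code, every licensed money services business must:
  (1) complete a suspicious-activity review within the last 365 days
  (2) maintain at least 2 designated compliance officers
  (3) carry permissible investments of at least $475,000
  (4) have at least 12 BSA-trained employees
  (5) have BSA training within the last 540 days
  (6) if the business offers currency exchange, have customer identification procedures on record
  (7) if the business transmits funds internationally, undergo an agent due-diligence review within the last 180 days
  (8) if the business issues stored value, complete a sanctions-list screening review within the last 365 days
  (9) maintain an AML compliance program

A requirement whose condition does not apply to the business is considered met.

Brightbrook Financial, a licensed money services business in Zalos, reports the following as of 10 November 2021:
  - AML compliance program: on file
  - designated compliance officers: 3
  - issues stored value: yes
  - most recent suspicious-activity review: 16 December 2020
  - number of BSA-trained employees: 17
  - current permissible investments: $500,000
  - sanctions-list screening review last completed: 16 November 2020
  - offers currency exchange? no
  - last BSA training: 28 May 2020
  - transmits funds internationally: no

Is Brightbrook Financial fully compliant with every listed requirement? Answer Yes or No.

1. suspicious-activity review 329 days ago vs limit 365 → met
2. designated compliance officers 3 ≥ 2 → met
3. permissible investments $500,000 ≥ $475,000 → met
4. BSA-trained employees 17 ≥ 12 → met
5. BSA training 531 days ago vs limit 540 → met
6. condition 'offers currency exchange' does not hold → requirement n/a → met
7. condition 'transmits funds internationally' does not hold → requirement n/a → met
8. condition 'issues stored value' holds; sanctions-list screening review 359 days ago vs limit 365 → met
9. AML compliance program present → met
All met.

Yes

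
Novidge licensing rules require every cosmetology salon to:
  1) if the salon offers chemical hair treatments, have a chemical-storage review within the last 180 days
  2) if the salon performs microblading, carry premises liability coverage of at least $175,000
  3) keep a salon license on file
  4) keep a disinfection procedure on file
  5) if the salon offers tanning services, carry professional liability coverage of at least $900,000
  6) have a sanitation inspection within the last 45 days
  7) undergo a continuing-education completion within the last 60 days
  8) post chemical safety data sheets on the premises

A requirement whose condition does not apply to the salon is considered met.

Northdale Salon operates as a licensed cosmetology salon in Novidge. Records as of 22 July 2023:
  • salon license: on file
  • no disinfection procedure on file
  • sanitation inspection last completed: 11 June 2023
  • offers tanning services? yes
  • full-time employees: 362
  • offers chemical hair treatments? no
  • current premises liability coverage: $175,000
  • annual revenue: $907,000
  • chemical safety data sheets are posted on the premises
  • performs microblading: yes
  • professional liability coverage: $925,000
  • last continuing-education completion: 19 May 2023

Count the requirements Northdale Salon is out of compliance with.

2

1. condition 'offers chemical hair treatments' does not hold → requirement n/a → met
2. condition 'performs microblading' holds; premises liability coverage $175,000 ≥ $175,000 → met
3. salon license present → met
4. disinfection procedure absent → not met
5. condition 'offers tanning services' holds; professional liability coverage $925,000 ≥ $900,000 → met
6. sanitation inspection 41 days ago vs limit 45 → met
7. continuing-education completion 64 days ago vs limit 60 → not met
8. chemical safety data sheets present → met
Not met: 2 of 8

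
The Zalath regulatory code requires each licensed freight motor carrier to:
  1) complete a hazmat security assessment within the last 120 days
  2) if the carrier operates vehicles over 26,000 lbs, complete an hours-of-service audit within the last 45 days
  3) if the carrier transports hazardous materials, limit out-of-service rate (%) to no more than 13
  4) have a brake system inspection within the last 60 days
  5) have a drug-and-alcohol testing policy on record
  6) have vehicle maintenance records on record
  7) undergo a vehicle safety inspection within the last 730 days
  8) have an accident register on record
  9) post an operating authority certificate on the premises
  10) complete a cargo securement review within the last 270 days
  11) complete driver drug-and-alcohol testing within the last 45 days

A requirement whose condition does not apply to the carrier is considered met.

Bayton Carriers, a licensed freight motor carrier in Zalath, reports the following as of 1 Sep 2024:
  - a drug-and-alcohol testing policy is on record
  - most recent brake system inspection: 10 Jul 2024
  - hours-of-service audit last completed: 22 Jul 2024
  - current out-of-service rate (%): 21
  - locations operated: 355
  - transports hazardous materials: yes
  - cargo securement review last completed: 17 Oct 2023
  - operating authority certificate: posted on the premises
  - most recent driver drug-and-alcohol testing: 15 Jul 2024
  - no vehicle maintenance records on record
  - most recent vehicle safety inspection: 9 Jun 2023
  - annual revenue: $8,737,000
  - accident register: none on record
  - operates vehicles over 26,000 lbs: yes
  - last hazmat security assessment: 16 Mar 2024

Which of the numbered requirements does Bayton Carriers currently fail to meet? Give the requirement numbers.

1, 3, 6, 8, 10, 11

1. hazmat security assessment 169 days ago vs limit 120 → not met
2. condition 'operates vehicles over 26,000 lbs' holds; hours-of-service audit 41 days ago vs limit 45 → met
3. condition 'transports hazardous materials' holds; out-of-service rate (%) 21 > 13 → not met
4. brake system inspection 53 days ago vs limit 60 → met
5. drug-and-alcohol testing policy present → met
6. vehicle maintenance records absent → not met
7. vehicle safety inspection 450 days ago vs limit 730 → met
8. accident register absent → not met
9. operating authority certificate present → met
10. cargo securement review 320 days ago vs limit 270 → not met
11. driver drug-and-alcohol testing 48 days ago vs limit 45 → not met
Not met: 1, 3, 6, 8, 10, 11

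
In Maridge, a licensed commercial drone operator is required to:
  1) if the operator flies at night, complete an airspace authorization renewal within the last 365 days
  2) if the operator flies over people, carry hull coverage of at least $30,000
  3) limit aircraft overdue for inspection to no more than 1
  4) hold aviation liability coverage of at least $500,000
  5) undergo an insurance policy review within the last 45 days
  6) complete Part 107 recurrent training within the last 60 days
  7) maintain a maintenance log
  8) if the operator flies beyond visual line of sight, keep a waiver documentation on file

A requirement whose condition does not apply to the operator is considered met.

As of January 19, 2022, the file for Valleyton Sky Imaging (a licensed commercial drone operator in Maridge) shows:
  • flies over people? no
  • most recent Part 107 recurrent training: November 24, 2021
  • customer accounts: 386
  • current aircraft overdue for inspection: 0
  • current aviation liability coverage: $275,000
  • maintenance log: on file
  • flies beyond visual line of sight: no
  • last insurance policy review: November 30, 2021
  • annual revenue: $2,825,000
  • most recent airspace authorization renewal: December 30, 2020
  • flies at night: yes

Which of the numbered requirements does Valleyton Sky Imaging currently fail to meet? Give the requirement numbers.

1. condition 'flies at night' holds; airspace authorization renewal 385 days ago vs limit 365 → not met
2. condition 'flies over people' does not hold → requirement n/a → met
3. aircraft overdue for inspection 0 ≤ 1 → met
4. aviation liability coverage $275,000 < $500,000 → not met
5. insurance policy review 50 days ago vs limit 45 → not met
6. Part 107 recurrent training 56 days ago vs limit 60 → met
7. maintenance log present → met
8. condition 'flies beyond visual line of sight' does not hold → requirement n/a → met
Not met: 1, 4, 5

1, 4, 5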